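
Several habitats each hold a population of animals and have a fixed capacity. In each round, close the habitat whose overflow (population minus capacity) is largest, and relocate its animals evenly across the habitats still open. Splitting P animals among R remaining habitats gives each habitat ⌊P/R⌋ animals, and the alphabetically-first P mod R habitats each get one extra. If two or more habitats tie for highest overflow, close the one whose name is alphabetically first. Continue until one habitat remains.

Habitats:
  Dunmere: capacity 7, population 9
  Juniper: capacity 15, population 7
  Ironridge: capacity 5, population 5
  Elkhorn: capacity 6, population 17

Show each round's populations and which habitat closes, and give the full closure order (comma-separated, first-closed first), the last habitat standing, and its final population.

Round 1: Dunmere=9 Elkhorn=17 Ironridge=5 Juniper=7 → close Elkhorn (overflow 11)
  17÷3 = 5 each, +1 to first 2
Round 2: Dunmere=15 Ironridge=11 Juniper=12 → close Dunmere (overflow 8)
  15÷2 = 7 each, +1 to first 1
Round 3: Ironridge=19 Juniper=19 → close Ironridge (overflow 14)
  19÷1 = 19 each, +1 to first 0

Closure order: Elkhorn, Dunmere, Ironridge
Last habitat: Juniper with 38 animals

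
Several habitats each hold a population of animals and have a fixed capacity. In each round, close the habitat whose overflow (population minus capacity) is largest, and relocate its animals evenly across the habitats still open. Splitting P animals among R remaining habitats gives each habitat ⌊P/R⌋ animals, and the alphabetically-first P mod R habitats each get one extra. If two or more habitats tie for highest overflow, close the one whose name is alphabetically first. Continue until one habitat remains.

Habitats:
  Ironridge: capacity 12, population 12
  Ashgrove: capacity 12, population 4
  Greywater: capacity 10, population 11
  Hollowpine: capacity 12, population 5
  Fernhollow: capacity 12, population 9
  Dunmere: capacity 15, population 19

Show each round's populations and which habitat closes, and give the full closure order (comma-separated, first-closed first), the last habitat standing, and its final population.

Round 1: Ashgrove=4 Dunmere=19 Fernhollow=9 Greywater=11 Hollowpine=5 Ironridge=12 → close Dunmere (overflow 4)
  19÷5 = 3 each, +1 to first 4
Round 2: Ashgrove=8 Fernhollow=13 Greywater=15 Hollowpine=9 Ironridge=15 → close Greywater (overflow 5)
  15÷4 = 3 each, +1 to first 3
Round 3: Ashgrove=12 Fernhollow=17 Hollowpine=13 Ironridge=18 → close Ironridge (overflow 6)
  18÷3 = 6 each, +1 to first 0
Round 4: Ashgrove=18 Fernhollow=23 Hollowpine=19 → close Fernhollow (overflow 11)
  23÷2 = 11 each, +1 to first 1
Round 5: Ashgrove=30 Hollowpine=30 → close Ashgrove (overflow 18)
  30÷1 = 30 each, +1 to first 0

Closure order: Dunmere, Greywater, Ironridge, Fernhollow, Ashgrove
Last habitat: Hollowpine with 60 animals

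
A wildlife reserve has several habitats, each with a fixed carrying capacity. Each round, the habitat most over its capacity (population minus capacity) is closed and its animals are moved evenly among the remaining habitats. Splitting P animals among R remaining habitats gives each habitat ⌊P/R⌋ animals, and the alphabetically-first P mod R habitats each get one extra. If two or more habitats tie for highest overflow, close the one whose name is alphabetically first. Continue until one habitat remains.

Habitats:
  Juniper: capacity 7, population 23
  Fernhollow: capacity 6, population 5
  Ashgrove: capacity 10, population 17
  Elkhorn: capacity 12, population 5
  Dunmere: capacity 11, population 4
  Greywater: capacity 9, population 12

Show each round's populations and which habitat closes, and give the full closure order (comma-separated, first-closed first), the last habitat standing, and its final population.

Closure order: Juniper, Ashgrove, Greywater, Fernhollow, Dunmere
Last habitat: Elkhorn with 66 animals

Round 1: Ashgrove=17 Dunmere=4 Elkhorn=5 Fernhollow=5 Greywater=12 Juniper=23 → close Juniper (overflow 16)
  23÷5 = 4 each, +1 to first 3
Round 2: Ashgrove=22 Dunmere=9 Elkhorn=10 Fernhollow=9 Greywater=16 → close Ashgrove (overflow 12)
  22÷4 = 5 each, +1 to first 2
Round 3: Dunmere=15 Elkhorn=16 Fernhollow=14 Greywater=21 → close Greywater (overflow 12)
  21÷3 = 7 each, +1 to first 0
Round 4: Dunmere=22 Elkhorn=23 Fernhollow=21 → close Fernhollow (overflow 15)
  21÷2 = 10 each, +1 to first 1
Round 5: Dunmere=33 Elkhorn=33 → close Dunmere (overflow 22)
  33÷1 = 33 each, +1 to first 0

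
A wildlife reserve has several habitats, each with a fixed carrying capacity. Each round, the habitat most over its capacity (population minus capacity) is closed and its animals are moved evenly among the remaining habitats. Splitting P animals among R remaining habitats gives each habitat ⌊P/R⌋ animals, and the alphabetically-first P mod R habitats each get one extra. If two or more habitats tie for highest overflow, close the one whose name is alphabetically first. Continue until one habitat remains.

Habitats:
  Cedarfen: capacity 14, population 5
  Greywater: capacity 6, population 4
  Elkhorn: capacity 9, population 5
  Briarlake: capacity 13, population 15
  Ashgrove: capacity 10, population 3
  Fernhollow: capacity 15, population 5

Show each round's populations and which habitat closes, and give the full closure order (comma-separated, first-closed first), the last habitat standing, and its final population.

Closure order: Briarlake, Greywater, Elkhorn, Ashgrove, Cedarfen
Last habitat: Fernhollow with 37 animals

Round 1: Ashgrove=3 Briarlake=15 Cedarfen=5 Elkhorn=5 Fernhollow=5 Greywater=4 → close Briarlake (overflow 2)
  15÷5 = 3 each, +1 to first 0
Round 2: Ashgrove=6 Cedarfen=8 Elkhorn=8 Fernhollow=8 Greywater=7 → close Greywater (overflow 1)
  7÷4 = 1 each, +1 to first 3
Round 3: Ashgrove=8 Cedarfen=10 Elkhorn=10 Fernhollow=9 → close Elkhorn (overflow 1)
  10÷3 = 3 each, +1 to first 1
Round 4: Ashgrove=12 Cedarfen=13 Fernhollow=12 → close Ashgrove (overflow 2)
  12÷2 = 6 each, +1 to first 0
Round 5: Cedarfen=19 Fernhollow=18 → close Cedarfen (overflow 5)
  19÷1 = 19 each, +1 to first 0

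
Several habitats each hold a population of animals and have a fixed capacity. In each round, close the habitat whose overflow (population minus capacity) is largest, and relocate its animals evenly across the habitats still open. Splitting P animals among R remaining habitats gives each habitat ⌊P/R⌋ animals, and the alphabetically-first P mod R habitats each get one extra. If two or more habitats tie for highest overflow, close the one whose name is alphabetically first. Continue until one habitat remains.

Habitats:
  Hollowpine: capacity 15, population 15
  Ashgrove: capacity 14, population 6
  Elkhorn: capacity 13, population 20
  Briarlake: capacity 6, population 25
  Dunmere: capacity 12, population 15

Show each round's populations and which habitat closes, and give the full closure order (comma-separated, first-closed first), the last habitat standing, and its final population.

Closure order: Briarlake, Elkhorn, Dunmere, Hollowpine
Last habitat: Ashgrove with 81 animals

Round 1: Ashgrove=6 Briarlake=25 Dunmere=15 Elkhorn=20 Hollowpine=15 → close Briarlake (overflow 19)
  25÷4 = 6 each, +1 to first 1
Round 2: Ashgrove=13 Dunmere=21 Elkhorn=26 Hollowpine=21 → close Elkhorn (overflow 13)
  26÷3 = 8 each, +1 to first 2
Round 3: Ashgrove=22 Dunmere=30 Hollowpine=29 → close Dunmere (overflow 18)
  30÷2 = 15 each, +1 to first 0
Round 4: Ashgrove=37 Hollowpine=44 → close Hollowpine (overflow 29)
  44÷1 = 44 each, +1 to first 0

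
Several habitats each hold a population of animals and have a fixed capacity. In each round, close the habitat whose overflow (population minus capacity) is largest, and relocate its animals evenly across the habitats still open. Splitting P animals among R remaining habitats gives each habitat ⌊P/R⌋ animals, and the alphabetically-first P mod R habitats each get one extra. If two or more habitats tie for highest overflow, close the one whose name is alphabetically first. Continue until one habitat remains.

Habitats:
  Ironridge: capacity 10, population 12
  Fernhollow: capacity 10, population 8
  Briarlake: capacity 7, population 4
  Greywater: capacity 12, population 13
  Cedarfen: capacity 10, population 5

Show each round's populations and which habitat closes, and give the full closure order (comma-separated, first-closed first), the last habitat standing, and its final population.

Closure order: Ironridge, Greywater, Briarlake, Fernhollow
Last habitat: Cedarfen with 42 animals

Round 1: Briarlake=4 Cedarfen=5 Fernhollow=8 Greywater=13 Ironridge=12 → close Ironridge (overflow 2)
  12÷4 = 3 each, +1 to first 0
Round 2: Briarlake=7 Cedarfen=8 Fernhollow=11 Greywater=16 → close Greywater (overflow 4)
  16÷3 = 5 each, +1 to first 1
Round 3: Briarlake=13 Cedarfen=13 Fernhollow=16 → close Briarlake (overflow 6)
  13÷2 = 6 each, +1 to first 1
Round 4: Cedarfen=20 Fernhollow=22 → close Fernhollow (overflow 12)
  22÷1 = 22 each, +1 to first 0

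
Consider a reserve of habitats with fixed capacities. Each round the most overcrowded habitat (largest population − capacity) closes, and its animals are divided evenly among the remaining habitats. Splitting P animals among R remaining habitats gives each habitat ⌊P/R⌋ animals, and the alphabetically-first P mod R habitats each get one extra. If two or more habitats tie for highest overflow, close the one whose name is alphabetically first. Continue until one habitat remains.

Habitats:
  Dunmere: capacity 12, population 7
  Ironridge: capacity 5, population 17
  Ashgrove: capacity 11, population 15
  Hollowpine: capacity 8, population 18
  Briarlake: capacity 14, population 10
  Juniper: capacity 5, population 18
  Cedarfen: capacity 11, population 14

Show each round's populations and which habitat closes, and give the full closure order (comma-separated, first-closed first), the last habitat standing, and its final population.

Round 1: Ashgrove=15 Briarlake=10 Cedarfen=14 Dunmere=7 Hollowpine=18 Ironridge=17 Juniper=18 → close Juniper (overflow 13)
  18÷6 = 3 each, +1 to first 0
Round 2: Ashgrove=18 Briarlake=13 Cedarfen=17 Dunmere=10 Hollowpine=21 Ironridge=20 → close Ironridge (overflow 15)
  20÷5 = 4 each, +1 to first 0
Round 3: Ashgrove=22 Briarlake=17 Cedarfen=21 Dunmere=14 Hollowpine=25 → close Hollowpine (overflow 17)
  25÷4 = 6 each, +1 to first 1
Round 4: Ashgrove=29 Briarlake=23 Cedarfen=27 Dunmere=20 → close Ashgrove (overflow 18)
  29÷3 = 9 each, +1 to first 2
Round 5: Briarlake=33 Cedarfen=37 Dunmere=29 → close Cedarfen (overflow 26)
  37÷2 = 18 each, +1 to first 1
Round 6: Briarlake=52 Dunmere=47 → close Briarlake (overflow 38)
  52÷1 = 52 each, +1 to first 0

Closure order: Juniper, Ironridge, Hollowpine, Ashgrove, Cedarfen, Briarlake
Last habitat: Dunmere with 99 animals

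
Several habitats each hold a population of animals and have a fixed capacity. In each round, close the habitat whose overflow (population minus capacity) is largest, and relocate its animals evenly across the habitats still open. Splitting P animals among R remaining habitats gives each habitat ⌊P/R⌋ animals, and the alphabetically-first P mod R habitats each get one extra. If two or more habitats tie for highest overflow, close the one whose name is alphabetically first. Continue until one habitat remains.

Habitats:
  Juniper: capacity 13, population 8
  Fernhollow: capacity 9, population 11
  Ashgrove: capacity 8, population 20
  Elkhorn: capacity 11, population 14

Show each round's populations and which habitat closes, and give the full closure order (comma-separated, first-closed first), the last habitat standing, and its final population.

Round 1: Ashgrove=20 Elkhorn=14 Fernhollow=11 Juniper=8 → close Ashgrove (overflow 12)
  20÷3 = 6 each, +1 to first 2
Round 2: Elkhorn=21 Fernhollow=18 Juniper=14 → close Elkhorn (overflow 10)
  21÷2 = 10 each, +1 to first 1
Round 3: Fernhollow=29 Juniper=24 → close Fernhollow (overflow 20)
  29÷1 = 29 each, +1 to first 0

Closure order: Ashgrove, Elkhorn, Fernhollow
Last habitat: Juniper with 53 animals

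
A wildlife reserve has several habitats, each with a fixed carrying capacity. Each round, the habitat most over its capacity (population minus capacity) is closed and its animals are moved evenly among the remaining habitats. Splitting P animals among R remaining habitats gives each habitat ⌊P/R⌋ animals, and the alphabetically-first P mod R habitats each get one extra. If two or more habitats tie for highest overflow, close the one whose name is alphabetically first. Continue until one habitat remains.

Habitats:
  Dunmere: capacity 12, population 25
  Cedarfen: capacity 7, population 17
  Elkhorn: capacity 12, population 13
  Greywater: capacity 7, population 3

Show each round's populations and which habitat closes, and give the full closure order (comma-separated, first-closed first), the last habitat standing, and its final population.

Round 1: Cedarfen=17 Dunmere=25 Elkhorn=13 Greywater=3 → close Dunmere (overflow 13)
  25÷3 = 8 each, +1 to first 1
Round 2: Cedarfen=26 Elkhorn=21 Greywater=11 → close Cedarfen (overflow 19)
  26÷2 = 13 each, +1 to first 0
Round 3: Elkhorn=34 Greywater=24 → close Elkhorn (overflow 22)
  34÷1 = 34 each, +1 to first 0

Closure order: Dunmere, Cedarfen, Elkhorn
Last habitat: Greywater with 58 animals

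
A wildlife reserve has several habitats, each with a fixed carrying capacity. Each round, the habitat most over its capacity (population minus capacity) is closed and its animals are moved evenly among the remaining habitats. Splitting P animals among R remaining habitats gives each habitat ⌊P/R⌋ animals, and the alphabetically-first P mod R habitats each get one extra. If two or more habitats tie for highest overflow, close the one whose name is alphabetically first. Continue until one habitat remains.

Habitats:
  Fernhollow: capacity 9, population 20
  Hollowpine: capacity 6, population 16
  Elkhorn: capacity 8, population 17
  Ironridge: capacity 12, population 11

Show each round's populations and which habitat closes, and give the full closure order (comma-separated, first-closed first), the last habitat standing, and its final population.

Closure order: Fernhollow, Hollowpine, Elkhorn
Last habitat: Ironridge with 64 animals

Round 1: Elkhorn=17 Fernhollow=20 Hollowpine=16 Ironridge=11 → close Fernhollow (overflow 11)
  20÷3 = 6 each, +1 to first 2
Round 2: Elkhorn=24 Hollowpine=23 Ironridge=17 → close Hollowpine (overflow 17)
  23÷2 = 11 each, +1 to first 1
Round 3: Elkhorn=36 Ironridge=28 → close Elkhorn (overflow 28)
  36÷1 = 36 each, +1 to first 0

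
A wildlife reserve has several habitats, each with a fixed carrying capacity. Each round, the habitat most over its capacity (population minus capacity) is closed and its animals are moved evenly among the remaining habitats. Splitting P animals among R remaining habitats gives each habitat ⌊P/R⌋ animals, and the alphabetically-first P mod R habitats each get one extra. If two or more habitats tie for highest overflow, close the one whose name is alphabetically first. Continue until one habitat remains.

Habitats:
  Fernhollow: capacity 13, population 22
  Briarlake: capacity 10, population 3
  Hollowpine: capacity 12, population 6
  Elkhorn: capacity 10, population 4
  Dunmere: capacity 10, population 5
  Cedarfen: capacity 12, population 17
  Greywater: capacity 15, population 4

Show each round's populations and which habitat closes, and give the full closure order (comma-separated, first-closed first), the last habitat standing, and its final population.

Round 1: Briarlake=3 Cedarfen=17 Dunmere=5 Elkhorn=4 Fernhollow=22 Greywater=4 Hollowpine=6 → close Fernhollow (overflow 9)
  22÷6 = 3 each, +1 to first 4
Round 2: Briarlake=7 Cedarfen=21 Dunmere=9 Elkhorn=8 Greywater=7 Hollowpine=9 → close Cedarfen (overflow 9)
  21÷5 = 4 each, +1 to first 1
Round 3: Briarlake=12 Dunmere=13 Elkhorn=12 Greywater=11 Hollowpine=13 → close Dunmere (overflow 3)
  13÷4 = 3 each, +1 to first 1
Round 4: Briarlake=16 Elkhorn=15 Greywater=14 Hollowpine=16 → close Briarlake (overflow 6)
  16÷3 = 5 each, +1 to first 1
Round 5: Elkhorn=21 Greywater=19 Hollowpine=21 → close Elkhorn (overflow 11)
  21÷2 = 10 each, +1 to first 1
Round 6: Greywater=30 Hollowpine=31 → close Hollowpine (overflow 19)
  31÷1 = 31 each, +1 to first 0

Closure order: Fernhollow, Cedarfen, Dunmere, Briarlake, Elkhorn, Hollowpine
Last habitat: Greywater with 61 animals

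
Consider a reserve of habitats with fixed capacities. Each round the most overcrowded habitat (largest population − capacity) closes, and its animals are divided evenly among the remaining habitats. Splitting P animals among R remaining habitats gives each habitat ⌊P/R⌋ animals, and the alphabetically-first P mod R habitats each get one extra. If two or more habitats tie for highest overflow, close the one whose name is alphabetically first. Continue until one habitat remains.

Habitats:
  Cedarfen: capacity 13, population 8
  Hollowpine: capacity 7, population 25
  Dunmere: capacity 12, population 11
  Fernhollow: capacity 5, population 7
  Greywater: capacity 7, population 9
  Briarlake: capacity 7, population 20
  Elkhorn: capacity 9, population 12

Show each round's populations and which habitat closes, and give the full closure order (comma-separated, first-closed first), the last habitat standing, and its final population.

Round 1: Briarlake=20 Cedarfen=8 Dunmere=11 Elkhorn=12 Fernhollow=7 Greywater=9 Hollowpine=25 → close Hollowpine (overflow 18)
  25÷6 = 4 each, +1 to first 1
Round 2: Briarlake=25 Cedarfen=12 Dunmere=15 Elkhorn=16 Fernhollow=11 Greywater=13 → close Briarlake (overflow 18)
  25÷5 = 5 each, +1 to first 0
Round 3: Cedarfen=17 Dunmere=20 Elkhorn=21 Fernhollow=16 Greywater=18 → close Elkhorn (overflow 12)
  21÷4 = 5 each, +1 to first 1
Round 4: Cedarfen=23 Dunmere=25 Fernhollow=21 Greywater=23 → close Fernhollow (overflow 16)
  21÷3 = 7 each, +1 to first 0
Round 5: Cedarfen=30 Dunmere=32 Greywater=30 → close Greywater (overflow 23)
  30÷2 = 15 each, +1 to first 0
Round 6: Cedarfen=45 Dunmere=47 → close Dunmere (overflow 35)
  47÷1 = 47 each, +1 to first 0

Closure order: Hollowpine, Briarlake, Elkhorn, Fernhollow, Greywater, Dunmere
Last habitat: Cedarfen with 92 animals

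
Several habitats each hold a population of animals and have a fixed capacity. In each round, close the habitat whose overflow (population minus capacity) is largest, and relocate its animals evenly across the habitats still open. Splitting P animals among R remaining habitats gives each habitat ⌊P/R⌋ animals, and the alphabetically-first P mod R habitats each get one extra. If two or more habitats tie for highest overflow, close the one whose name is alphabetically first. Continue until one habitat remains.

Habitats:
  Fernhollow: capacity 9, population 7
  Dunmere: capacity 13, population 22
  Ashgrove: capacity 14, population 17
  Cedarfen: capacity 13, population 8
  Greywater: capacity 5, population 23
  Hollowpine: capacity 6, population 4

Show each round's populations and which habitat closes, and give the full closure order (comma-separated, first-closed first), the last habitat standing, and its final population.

Round 1: Ashgrove=17 Cedarfen=8 Dunmere=22 Fernhollow=7 Greywater=23 Hollowpine=4 → close Greywater (overflow 18)
  23÷5 = 4 each, +1 to first 3
Round 2: Ashgrove=22 Cedarfen=13 Dunmere=27 Fernhollow=11 Hollowpine=8 → close Dunmere (overflow 14)
  27÷4 = 6 each, +1 to first 3
Round 3: Ashgrove=29 Cedarfen=20 Fernhollow=18 Hollowpine=14 → close Ashgrove (overflow 15)
  29÷3 = 9 each, +1 to first 2
Round 4: Cedarfen=30 Fernhollow=28 Hollowpine=23 → close Fernhollow (overflow 19)
  28÷2 = 14 each, +1 to first 0
Round 5: Cedarfen=44 Hollowpine=37 → close Cedarfen (overflow 31)
  44÷1 = 44 each, +1 to first 0

Closure order: Greywater, Dunmere, Ashgrove, Fernhollow, Cedarfen
Last habitat: Hollowpine with 81 animals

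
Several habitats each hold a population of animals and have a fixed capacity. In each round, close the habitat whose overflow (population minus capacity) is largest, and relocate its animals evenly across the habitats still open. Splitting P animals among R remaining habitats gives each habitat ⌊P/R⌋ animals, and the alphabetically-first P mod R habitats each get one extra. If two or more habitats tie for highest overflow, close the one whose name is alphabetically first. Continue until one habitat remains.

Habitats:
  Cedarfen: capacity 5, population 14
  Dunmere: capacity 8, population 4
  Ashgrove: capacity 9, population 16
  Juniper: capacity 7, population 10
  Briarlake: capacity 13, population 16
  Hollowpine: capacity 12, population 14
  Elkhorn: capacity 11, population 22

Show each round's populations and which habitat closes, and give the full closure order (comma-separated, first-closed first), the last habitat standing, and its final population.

Round 1: Ashgrove=16 Briarlake=16 Cedarfen=14 Dunmere=4 Elkhorn=22 Hollowpine=14 Juniper=10 → close Elkhorn (overflow 11)
  22÷6 = 3 each, +1 to first 4
Round 2: Ashgrove=20 Briarlake=20 Cedarfen=18 Dunmere=8 Hollowpine=17 Juniper=13 → close Cedarfen (overflow 13)
  18÷5 = 3 each, +1 to first 3
Round 3: Ashgrove=24 Briarlake=24 Dunmere=12 Hollowpine=20 Juniper=16 → close Ashgrove (overflow 15)
  24÷4 = 6 each, +1 to first 0
Round 4: Briarlake=30 Dunmere=18 Hollowpine=26 Juniper=22 → close Briarlake (overflow 17)
  30÷3 = 10 each, +1 to first 0
Round 5: Dunmere=28 Hollowpine=36 Juniper=32 → close Juniper (overflow 25)
  32÷2 = 16 each, +1 to first 0
Round 6: Dunmere=44 Hollowpine=52 → close Hollowpine (overflow 40)
  52÷1 = 52 each, +1 to first 0

Closure order: Elkhorn, Cedarfen, Ashgrove, Briarlake, Juniper, Hollowpine
Last habitat: Dunmere with 96 animals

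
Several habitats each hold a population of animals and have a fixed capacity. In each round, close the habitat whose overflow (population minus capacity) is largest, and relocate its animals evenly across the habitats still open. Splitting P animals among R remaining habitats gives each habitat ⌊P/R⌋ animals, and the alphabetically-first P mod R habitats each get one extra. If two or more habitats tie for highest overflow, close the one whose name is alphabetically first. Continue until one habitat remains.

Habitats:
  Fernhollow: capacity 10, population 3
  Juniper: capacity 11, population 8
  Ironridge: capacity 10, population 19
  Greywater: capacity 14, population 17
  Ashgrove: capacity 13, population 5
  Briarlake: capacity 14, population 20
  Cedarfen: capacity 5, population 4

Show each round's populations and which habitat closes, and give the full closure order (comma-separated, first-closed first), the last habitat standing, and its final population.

Closure order: Ironridge, Briarlake, Greywater, Cedarfen, Juniper, Ashgrove
Last habitat: Fernhollow with 76 animals

Round 1: Ashgrove=5 Briarlake=20 Cedarfen=4 Fernhollow=3 Greywater=17 Ironridge=19 Juniper=8 → close Ironridge (overflow 9)
  19÷6 = 3 each, +1 to first 1
Round 2: Ashgrove=9 Briarlake=23 Cedarfen=7 Fernhollow=6 Greywater=20 Juniper=11 → close Briarlake (overflow 9)
  23÷5 = 4 each, +1 to first 3
Round 3: Ashgrove=14 Cedarfen=12 Fernhollow=11 Greywater=24 Juniper=15 → close Greywater (overflow 10)
  24÷4 = 6 each, +1 to first 0
Round 4: Ashgrove=20 Cedarfen=18 Fernhollow=17 Juniper=21 → close Cedarfen (overflow 13)
  18÷3 = 6 each, +1 to first 0
Round 5: Ashgrove=26 Fernhollow=23 Juniper=27 → close Juniper (overflow 16)
  27÷2 = 13 each, +1 to first 1
Round 6: Ashgrove=40 Fernhollow=36 → close Ashgrove (overflow 27)
  40÷1 = 40 each, +1 to first 0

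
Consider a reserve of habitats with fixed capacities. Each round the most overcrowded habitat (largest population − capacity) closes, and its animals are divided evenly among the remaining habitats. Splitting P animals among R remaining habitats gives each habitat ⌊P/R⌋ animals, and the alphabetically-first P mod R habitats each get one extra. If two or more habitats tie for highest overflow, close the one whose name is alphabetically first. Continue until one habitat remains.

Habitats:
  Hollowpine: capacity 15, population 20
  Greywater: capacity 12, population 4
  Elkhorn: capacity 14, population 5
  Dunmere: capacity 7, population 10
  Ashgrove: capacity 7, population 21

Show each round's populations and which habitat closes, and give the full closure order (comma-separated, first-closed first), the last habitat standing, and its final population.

Closure order: Ashgrove, Hollowpine, Dunmere, Elkhorn
Last habitat: Greywater with 60 animals

Round 1: Ashgrove=21 Dunmere=10 Elkhorn=5 Greywater=4 Hollowpine=20 → close Ashgrove (overflow 14)
  21÷4 = 5 each, +1 to first 1
Round 2: Dunmere=16 Elkhorn=10 Greywater=9 Hollowpine=25 → close Hollowpine (overflow 10)
  25÷3 = 8 each, +1 to first 1
Round 3: Dunmere=25 Elkhorn=18 Greywater=17 → close Dunmere (overflow 18)
  25÷2 = 12 each, +1 to first 1
Round 4: Elkhorn=31 Greywater=29 → close Elkhorn (overflow 17)
  31÷1 = 31 each, +1 to first 0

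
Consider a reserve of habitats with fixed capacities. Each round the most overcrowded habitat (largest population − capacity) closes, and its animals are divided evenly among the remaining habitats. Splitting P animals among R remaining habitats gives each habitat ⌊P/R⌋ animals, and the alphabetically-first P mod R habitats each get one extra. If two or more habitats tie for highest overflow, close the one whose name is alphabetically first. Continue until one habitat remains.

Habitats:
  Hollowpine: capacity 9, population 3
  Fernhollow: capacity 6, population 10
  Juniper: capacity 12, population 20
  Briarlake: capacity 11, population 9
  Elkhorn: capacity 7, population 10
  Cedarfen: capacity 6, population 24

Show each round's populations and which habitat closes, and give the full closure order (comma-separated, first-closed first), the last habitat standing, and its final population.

Closure order: Cedarfen, Juniper, Fernhollow, Elkhorn, Briarlake
Last habitat: Hollowpine with 76 animals

Round 1: Briarlake=9 Cedarfen=24 Elkhorn=10 Fernhollow=10 Hollowpine=3 Juniper=20 → close Cedarfen (overflow 18)
  24÷5 = 4 each, +1 to first 4
Round 2: Briarlake=14 Elkhorn=15 Fernhollow=15 Hollowpine=8 Juniper=24 → close Juniper (overflow 12)
  24÷4 = 6 each, +1 to first 0
Round 3: Briarlake=20 Elkhorn=21 Fernhollow=21 Hollowpine=14 → close Fernhollow (overflow 15)
  21÷3 = 7 each, +1 to first 0
Round 4: Briarlake=27 Elkhorn=28 Hollowpine=21 → close Elkhorn (overflow 21)
  28÷2 = 14 each, +1 to first 0
Round 5: Briarlake=41 Hollowpine=35 → close Briarlake (overflow 30)
  41÷1 = 41 each, +1 to first 0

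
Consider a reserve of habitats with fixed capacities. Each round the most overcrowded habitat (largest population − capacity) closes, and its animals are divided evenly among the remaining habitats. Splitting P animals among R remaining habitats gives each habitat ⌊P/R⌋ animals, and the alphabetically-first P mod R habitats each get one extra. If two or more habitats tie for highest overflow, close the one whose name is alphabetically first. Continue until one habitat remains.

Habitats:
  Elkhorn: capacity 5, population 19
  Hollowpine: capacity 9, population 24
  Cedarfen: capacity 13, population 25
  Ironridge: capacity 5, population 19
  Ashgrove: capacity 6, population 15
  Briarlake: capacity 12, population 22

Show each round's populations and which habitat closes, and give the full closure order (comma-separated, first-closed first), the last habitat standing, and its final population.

Round 1: Ashgrove=15 Briarlake=22 Cedarfen=25 Elkhorn=19 Hollowpine=24 Ironridge=19 → close Hollowpine (overflow 15)
  24÷5 = 4 each, +1 to first 4
Round 2: Ashgrove=20 Briarlake=27 Cedarfen=30 Elkhorn=24 Ironridge=23 → close Elkhorn (overflow 19)
  24÷4 = 6 each, +1 to first 0
Round 3: Ashgrove=26 Briarlake=33 Cedarfen=36 Ironridge=29 → close Ironridge (overflow 24)
  29÷3 = 9 each, +1 to first 2
Round 4: Ashgrove=36 Briarlake=43 Cedarfen=45 → close Cedarfen (overflow 32)
  45÷2 = 22 each, +1 to first 1
Round 5: Ashgrove=59 Briarlake=65 → close Ashgrove (overflow 53)
  59÷1 = 59 each, +1 to first 0

Closure order: Hollowpine, Elkhorn, Ironridge, Cedarfen, Ashgrove
Last habitat: Briarlake with 124 animals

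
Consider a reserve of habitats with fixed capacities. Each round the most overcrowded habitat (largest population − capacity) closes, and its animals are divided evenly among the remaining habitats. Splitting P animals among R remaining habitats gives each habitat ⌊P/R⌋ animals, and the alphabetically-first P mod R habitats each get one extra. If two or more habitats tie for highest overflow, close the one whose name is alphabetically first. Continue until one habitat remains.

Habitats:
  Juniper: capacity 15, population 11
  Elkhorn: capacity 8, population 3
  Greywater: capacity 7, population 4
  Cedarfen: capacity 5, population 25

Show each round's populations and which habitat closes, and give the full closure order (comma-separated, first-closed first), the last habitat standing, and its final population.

Closure order: Cedarfen, Greywater, Elkhorn
Last habitat: Juniper with 43 animals

Round 1: Cedarfen=25 Elkhorn=3 Greywater=4 Juniper=11 → close Cedarfen (overflow 20)
  25÷3 = 8 each, +1 to first 1
Round 2: Elkhorn=12 Greywater=12 Juniper=19 → close Greywater (overflow 5)
  12÷2 = 6 each, +1 to first 0
Round 3: Elkhorn=18 Juniper=25 → close Elkhorn (overflow 10)
  18÷1 = 18 each, +1 to first 0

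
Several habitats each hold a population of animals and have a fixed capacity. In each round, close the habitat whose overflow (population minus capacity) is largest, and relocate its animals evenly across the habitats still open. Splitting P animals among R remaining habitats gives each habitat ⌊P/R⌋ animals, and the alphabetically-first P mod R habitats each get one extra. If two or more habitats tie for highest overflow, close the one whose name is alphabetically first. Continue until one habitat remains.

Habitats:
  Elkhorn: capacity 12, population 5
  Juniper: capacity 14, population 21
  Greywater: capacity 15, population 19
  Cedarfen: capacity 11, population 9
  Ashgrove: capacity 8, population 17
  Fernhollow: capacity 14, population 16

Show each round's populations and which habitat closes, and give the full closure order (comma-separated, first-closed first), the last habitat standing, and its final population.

Round 1: Ashgrove=17 Cedarfen=9 Elkhorn=5 Fernhollow=16 Greywater=19 Juniper=21 → close Ashgrove (overflow 9)
  17÷5 = 3 each, +1 to first 2
Round 2: Cedarfen=13 Elkhorn=9 Fernhollow=19 Greywater=22 Juniper=24 → close Juniper (overflow 10)
  24÷4 = 6 each, +1 to first 0
Round 3: Cedarfen=19 Elkhorn=15 Fernhollow=25 Greywater=28 → close Greywater (overflow 13)
  28÷3 = 9 each, +1 to first 1
Round 4: Cedarfen=29 Elkhorn=24 Fernhollow=34 → close Fernhollow (overflow 20)
  34÷2 = 17 each, +1 to first 0
Round 5: Cedarfen=46 Elkhorn=41 → close Cedarfen (overflow 35)
  46÷1 = 46 each, +1 to first 0

Closure order: Ashgrove, Juniper, Greywater, Fernhollow, Cedarfen
Last habitat: Elkhorn with 87 animals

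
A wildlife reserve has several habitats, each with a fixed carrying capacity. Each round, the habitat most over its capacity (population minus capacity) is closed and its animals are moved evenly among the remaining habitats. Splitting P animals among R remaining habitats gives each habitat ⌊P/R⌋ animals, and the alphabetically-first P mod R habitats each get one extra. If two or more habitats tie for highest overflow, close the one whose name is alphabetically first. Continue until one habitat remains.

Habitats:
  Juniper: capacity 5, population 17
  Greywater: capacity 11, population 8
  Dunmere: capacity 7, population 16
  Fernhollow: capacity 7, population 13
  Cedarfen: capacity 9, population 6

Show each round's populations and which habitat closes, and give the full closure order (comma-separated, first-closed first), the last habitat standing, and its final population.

Closure order: Juniper, Dunmere, Fernhollow, Cedarfen
Last habitat: Greywater with 60 animals

Round 1: Cedarfen=6 Dunmere=16 Fernhollow=13 Greywater=8 Juniper=17 → close Juniper (overflow 12)
  17÷4 = 4 each, +1 to first 1
Round 2: Cedarfen=11 Dunmere=20 Fernhollow=17 Greywater=12 → close Dunmere (overflow 13)
  20÷3 = 6 each, +1 to first 2
Round 3: Cedarfen=18 Fernhollow=24 Greywater=18 → close Fernhollow (overflow 17)
  24÷2 = 12 each, +1 to first 0
Round 4: Cedarfen=30 Greywater=30 → close Cedarfen (overflow 21)
  30÷1 = 30 each, +1 to first 0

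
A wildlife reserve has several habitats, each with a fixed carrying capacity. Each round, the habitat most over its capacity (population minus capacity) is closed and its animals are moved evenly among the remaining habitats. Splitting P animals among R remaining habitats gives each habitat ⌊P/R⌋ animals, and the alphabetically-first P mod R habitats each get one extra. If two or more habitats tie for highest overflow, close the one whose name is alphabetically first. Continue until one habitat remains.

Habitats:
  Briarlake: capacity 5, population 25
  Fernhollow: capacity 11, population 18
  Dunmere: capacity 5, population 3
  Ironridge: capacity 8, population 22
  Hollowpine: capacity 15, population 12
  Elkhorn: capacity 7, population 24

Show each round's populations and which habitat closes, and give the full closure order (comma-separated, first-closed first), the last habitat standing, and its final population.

Round 1: Briarlake=25 Dunmere=3 Elkhorn=24 Fernhollow=18 Hollowpine=12 Ironridge=22 → close Briarlake (overflow 20)
  25÷5 = 5 each, +1 to first 0
Round 2: Dunmere=8 Elkhorn=29 Fernhollow=23 Hollowpine=17 Ironridge=27 → close Elkhorn (overflow 22)
  29÷4 = 7 each, +1 to first 1
Round 3: Dunmere=16 Fernhollow=30 Hollowpine=24 Ironridge=34 → close Ironridge (overflow 26)
  34÷3 = 11 each, +1 to first 1
Round 4: Dunmere=28 Fernhollow=41 Hollowpine=35 → close Fernhollow (overflow 30)
  41÷2 = 20 each, +1 to first 1
Round 5: Dunmere=49 Hollowpine=55 → close Dunmere (overflow 44)
  49÷1 = 49 each, +1 to first 0

Closure order: Briarlake, Elkhorn, Ironridge, Fernhollow, Dunmere
Last habitat: Hollowpine with 104 animals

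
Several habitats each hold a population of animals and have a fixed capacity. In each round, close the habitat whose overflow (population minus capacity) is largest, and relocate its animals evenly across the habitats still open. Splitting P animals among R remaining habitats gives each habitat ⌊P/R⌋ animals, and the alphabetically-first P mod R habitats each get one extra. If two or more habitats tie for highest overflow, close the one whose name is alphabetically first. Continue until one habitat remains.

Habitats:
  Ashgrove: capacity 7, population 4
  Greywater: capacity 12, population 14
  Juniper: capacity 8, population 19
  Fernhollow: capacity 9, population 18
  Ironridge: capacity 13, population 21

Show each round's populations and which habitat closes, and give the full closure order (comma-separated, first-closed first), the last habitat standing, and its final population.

Closure order: Juniper, Fernhollow, Ironridge, Greywater
Last habitat: Ashgrove with 76 animals

Round 1: Ashgrove=4 Fernhollow=18 Greywater=14 Ironridge=21 Juniper=19 → close Juniper (overflow 11)
  19÷4 = 4 each, +1 to first 3
Round 2: Ashgrove=9 Fernhollow=23 Greywater=19 Ironridge=25 → close Fernhollow (overflow 14)
  23÷3 = 7 each, +1 to first 2
Round 3: Ashgrove=17 Greywater=27 Ironridge=32 → close Ironridge (overflow 19)
  32÷2 = 16 each, +1 to first 0
Round 4: Ashgrove=33 Greywater=43 → close Greywater (overflow 31)
  43÷1 = 43 each, +1 to first 0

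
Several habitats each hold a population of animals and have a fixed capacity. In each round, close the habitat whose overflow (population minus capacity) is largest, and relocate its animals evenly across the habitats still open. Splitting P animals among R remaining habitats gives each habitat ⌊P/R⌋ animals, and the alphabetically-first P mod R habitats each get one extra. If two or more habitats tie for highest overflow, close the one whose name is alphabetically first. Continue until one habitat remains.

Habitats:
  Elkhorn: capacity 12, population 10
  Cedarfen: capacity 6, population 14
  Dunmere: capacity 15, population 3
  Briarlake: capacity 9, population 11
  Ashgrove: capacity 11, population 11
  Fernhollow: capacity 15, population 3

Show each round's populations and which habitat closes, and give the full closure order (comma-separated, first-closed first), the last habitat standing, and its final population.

Round 1: Ashgrove=11 Briarlake=11 Cedarfen=14 Dunmere=3 Elkhorn=10 Fernhollow=3 → close Cedarfen (overflow 8)
  14÷5 = 2 each, +1 to first 4
Round 2: Ashgrove=14 Briarlake=14 Dunmere=6 Elkhorn=13 Fernhollow=5 → close Briarlake (overflow 5)
  14÷4 = 3 each, +1 to first 2
Round 3: Ashgrove=18 Dunmere=10 Elkhorn=16 Fernhollow=8 → close Ashgrove (overflow 7)
  18÷3 = 6 each, +1 to first 0
Round 4: Dunmere=16 Elkhorn=22 Fernhollow=14 → close Elkhorn (overflow 10)
  22÷2 = 11 each, +1 to first 0
Round 5: Dunmere=27 Fernhollow=25 → close Dunmere (overflow 12)
  27÷1 = 27 each, +1 to first 0

Closure order: Cedarfen, Briarlake, Ashgrove, Elkhorn, Dunmere
Last habitat: Fernhollow with 52 animals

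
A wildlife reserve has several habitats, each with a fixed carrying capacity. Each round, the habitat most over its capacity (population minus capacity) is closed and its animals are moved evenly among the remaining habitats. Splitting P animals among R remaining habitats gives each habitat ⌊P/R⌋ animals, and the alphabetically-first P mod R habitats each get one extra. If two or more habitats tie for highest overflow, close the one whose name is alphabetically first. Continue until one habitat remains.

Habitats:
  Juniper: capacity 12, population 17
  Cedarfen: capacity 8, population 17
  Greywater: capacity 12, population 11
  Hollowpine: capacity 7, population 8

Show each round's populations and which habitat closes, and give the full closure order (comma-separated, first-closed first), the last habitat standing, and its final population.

Round 1: Cedarfen=17 Greywater=11 Hollowpine=8 Juniper=17 → close Cedarfen (overflow 9)
  17÷3 = 5 each, +1 to first 2
Round 2: Greywater=17 Hollowpine=14 Juniper=22 → close Juniper (overflow 10)
  22÷2 = 11 each, +1 to first 0
Round 3: Greywater=28 Hollowpine=25 → close Hollowpine (overflow 18)
  25÷1 = 25 each, +1 to first 0

Closure order: Cedarfen, Juniper, Hollowpine
Last habitat: Greywater with 53 animals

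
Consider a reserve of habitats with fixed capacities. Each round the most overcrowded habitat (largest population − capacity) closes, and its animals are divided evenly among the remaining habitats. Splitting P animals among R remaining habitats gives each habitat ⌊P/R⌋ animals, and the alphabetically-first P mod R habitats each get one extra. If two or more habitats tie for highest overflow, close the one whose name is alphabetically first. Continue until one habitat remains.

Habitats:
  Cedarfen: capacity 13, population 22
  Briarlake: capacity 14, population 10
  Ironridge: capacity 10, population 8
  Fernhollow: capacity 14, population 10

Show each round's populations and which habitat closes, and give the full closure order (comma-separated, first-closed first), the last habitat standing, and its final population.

Round 1: Briarlake=10 Cedarfen=22 Fernhollow=10 Ironridge=8 → close Cedarfen (overflow 9)
  22÷3 = 7 each, +1 to first 1
Round 2: Briarlake=18 Fernhollow=17 Ironridge=15 → close Ironridge (overflow 5)
  15÷2 = 7 each, +1 to first 1
Round 3: Briarlake=26 Fernhollow=24 → close Briarlake (overflow 12)
  26÷1 = 26 each, +1 to first 0

Closure order: Cedarfen, Ironridge, Briarlake
Last habitat: Fernhollow with 50 animals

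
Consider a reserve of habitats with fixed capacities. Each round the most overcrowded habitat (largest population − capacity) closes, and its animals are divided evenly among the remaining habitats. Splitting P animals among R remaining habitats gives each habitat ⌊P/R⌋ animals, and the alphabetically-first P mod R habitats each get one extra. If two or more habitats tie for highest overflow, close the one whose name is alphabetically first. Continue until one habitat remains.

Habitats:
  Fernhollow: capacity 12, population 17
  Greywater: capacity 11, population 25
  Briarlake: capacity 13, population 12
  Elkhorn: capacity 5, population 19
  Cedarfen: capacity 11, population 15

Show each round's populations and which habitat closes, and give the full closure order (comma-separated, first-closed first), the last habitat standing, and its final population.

Closure order: Elkhorn, Greywater, Cedarfen, Fernhollow
Last habitat: Briarlake with 88 animals

Round 1: Briarlake=12 Cedarfen=15 Elkhorn=19 Fernhollow=17 Greywater=25 → close Elkhorn (overflow 14)
  19÷4 = 4 each, +1 to first 3
Round 2: Briarlake=17 Cedarfen=20 Fernhollow=22 Greywater=29 → close Greywater (overflow 18)
  29÷3 = 9 each, +1 to first 2
Round 3: Briarlake=27 Cedarfen=30 Fernhollow=31 → close Cedarfen (overflow 19)
  30÷2 = 15 each, +1 to first 0
Round 4: Briarlake=42 Fernhollow=46 → close Fernhollow (overflow 34)
  46÷1 = 46 each, +1 to first 0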